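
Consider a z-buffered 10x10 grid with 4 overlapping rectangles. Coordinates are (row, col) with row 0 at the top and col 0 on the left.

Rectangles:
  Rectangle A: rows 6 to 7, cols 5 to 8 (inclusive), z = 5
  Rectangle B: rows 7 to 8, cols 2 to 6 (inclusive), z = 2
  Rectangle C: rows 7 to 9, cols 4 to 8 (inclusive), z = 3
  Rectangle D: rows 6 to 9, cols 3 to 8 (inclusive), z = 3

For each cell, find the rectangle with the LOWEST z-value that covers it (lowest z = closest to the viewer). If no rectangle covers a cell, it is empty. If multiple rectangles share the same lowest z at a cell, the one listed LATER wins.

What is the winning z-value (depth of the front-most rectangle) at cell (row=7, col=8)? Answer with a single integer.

Check cell (7,8):
  A: rows 6-7 cols 5-8 z=5 -> covers; best now A (z=5)
  B: rows 7-8 cols 2-6 -> outside (col miss)
  C: rows 7-9 cols 4-8 z=3 -> covers; best now C (z=3)
  D: rows 6-9 cols 3-8 z=3 -> covers; best now D (z=3)
Winner: D at z=3

Answer: 3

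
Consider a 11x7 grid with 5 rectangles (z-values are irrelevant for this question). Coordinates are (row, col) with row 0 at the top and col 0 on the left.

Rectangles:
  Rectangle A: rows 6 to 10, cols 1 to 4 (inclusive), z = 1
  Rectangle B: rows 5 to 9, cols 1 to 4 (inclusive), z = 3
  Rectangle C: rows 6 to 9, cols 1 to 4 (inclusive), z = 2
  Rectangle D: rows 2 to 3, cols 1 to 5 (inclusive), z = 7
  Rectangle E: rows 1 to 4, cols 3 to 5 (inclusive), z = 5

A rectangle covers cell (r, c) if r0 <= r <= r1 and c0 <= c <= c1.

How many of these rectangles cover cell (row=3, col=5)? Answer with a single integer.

Check cell (3,5):
  A: rows 6-10 cols 1-4 -> outside (row miss)
  B: rows 5-9 cols 1-4 -> outside (row miss)
  C: rows 6-9 cols 1-4 -> outside (row miss)
  D: rows 2-3 cols 1-5 -> covers
  E: rows 1-4 cols 3-5 -> covers
Count covering = 2

Answer: 2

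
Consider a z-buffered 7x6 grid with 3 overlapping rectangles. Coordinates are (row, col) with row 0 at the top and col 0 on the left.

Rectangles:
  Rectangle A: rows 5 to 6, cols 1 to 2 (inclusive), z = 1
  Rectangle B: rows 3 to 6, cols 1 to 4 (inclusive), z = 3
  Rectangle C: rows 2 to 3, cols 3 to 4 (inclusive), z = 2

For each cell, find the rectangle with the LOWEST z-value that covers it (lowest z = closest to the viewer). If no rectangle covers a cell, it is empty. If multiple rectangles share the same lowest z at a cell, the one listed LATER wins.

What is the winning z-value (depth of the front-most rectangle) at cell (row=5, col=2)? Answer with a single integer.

Answer: 1

Derivation:
Check cell (5,2):
  A: rows 5-6 cols 1-2 z=1 -> covers; best now A (z=1)
  B: rows 3-6 cols 1-4 z=3 -> covers; best now A (z=1)
  C: rows 2-3 cols 3-4 -> outside (row miss)
Winner: A at z=1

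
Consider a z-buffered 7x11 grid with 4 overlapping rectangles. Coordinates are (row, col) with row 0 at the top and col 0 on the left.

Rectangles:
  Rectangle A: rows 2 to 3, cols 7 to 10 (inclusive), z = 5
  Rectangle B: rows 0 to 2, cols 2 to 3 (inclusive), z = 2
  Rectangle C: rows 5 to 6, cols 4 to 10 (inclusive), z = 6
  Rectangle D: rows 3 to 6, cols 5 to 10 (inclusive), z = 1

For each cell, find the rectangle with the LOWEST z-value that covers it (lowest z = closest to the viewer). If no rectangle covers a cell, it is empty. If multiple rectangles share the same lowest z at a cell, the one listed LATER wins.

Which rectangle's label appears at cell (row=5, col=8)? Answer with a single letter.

Answer: D

Derivation:
Check cell (5,8):
  A: rows 2-3 cols 7-10 -> outside (row miss)
  B: rows 0-2 cols 2-3 -> outside (row miss)
  C: rows 5-6 cols 4-10 z=6 -> covers; best now C (z=6)
  D: rows 3-6 cols 5-10 z=1 -> covers; best now D (z=1)
Winner: D at z=1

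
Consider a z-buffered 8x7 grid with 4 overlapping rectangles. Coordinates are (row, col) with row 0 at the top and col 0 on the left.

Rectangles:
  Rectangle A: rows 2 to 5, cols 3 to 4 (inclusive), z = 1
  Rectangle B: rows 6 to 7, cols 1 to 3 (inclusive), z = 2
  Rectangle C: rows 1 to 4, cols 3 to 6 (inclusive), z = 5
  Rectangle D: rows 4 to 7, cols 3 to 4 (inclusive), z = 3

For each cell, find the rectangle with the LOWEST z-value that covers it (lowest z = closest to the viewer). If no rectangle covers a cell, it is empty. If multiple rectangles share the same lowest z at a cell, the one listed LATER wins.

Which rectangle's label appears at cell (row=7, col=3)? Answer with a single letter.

Answer: B

Derivation:
Check cell (7,3):
  A: rows 2-5 cols 3-4 -> outside (row miss)
  B: rows 6-7 cols 1-3 z=2 -> covers; best now B (z=2)
  C: rows 1-4 cols 3-6 -> outside (row miss)
  D: rows 4-7 cols 3-4 z=3 -> covers; best now B (z=2)
Winner: B at z=2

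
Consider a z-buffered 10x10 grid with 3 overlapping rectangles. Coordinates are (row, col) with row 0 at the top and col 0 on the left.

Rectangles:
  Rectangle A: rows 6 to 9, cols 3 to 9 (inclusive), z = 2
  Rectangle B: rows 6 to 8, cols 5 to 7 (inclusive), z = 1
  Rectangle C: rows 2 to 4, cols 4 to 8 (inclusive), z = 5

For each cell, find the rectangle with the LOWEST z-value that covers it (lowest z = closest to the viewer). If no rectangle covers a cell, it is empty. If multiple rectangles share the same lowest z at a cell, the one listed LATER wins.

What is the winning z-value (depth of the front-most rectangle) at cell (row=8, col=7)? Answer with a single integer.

Check cell (8,7):
  A: rows 6-9 cols 3-9 z=2 -> covers; best now A (z=2)
  B: rows 6-8 cols 5-7 z=1 -> covers; best now B (z=1)
  C: rows 2-4 cols 4-8 -> outside (row miss)
Winner: B at z=1

Answer: 1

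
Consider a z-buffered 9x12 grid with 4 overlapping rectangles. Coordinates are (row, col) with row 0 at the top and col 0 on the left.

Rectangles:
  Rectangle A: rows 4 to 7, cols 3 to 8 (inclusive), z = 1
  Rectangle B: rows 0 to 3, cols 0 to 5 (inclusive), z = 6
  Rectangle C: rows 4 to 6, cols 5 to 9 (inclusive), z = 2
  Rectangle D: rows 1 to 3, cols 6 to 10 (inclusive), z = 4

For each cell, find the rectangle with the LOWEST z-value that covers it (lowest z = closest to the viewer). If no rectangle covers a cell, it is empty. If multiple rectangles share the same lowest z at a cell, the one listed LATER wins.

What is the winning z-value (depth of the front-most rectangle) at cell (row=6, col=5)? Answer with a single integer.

Check cell (6,5):
  A: rows 4-7 cols 3-8 z=1 -> covers; best now A (z=1)
  B: rows 0-3 cols 0-5 -> outside (row miss)
  C: rows 4-6 cols 5-9 z=2 -> covers; best now A (z=1)
  D: rows 1-3 cols 6-10 -> outside (row miss)
Winner: A at z=1

Answer: 1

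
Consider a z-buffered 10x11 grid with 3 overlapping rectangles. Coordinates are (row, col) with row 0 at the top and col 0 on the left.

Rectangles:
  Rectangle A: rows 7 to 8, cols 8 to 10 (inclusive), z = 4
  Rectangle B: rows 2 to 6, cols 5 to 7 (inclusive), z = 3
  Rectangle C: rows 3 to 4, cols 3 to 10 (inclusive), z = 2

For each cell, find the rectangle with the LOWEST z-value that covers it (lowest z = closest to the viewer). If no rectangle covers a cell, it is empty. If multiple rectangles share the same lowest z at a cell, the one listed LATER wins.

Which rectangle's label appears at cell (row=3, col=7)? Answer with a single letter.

Check cell (3,7):
  A: rows 7-8 cols 8-10 -> outside (row miss)
  B: rows 2-6 cols 5-7 z=3 -> covers; best now B (z=3)
  C: rows 3-4 cols 3-10 z=2 -> covers; best now C (z=2)
Winner: C at z=2

Answer: C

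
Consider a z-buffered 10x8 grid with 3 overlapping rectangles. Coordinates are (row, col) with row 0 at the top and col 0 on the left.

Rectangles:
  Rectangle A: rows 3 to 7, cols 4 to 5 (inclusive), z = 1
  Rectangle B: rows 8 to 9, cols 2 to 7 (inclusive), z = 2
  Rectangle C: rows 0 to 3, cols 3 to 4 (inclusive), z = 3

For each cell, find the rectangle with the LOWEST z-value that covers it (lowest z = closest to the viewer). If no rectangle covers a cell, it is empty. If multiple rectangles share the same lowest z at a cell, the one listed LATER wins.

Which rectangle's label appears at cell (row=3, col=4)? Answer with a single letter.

Check cell (3,4):
  A: rows 3-7 cols 4-5 z=1 -> covers; best now A (z=1)
  B: rows 8-9 cols 2-7 -> outside (row miss)
  C: rows 0-3 cols 3-4 z=3 -> covers; best now A (z=1)
Winner: A at z=1

Answer: A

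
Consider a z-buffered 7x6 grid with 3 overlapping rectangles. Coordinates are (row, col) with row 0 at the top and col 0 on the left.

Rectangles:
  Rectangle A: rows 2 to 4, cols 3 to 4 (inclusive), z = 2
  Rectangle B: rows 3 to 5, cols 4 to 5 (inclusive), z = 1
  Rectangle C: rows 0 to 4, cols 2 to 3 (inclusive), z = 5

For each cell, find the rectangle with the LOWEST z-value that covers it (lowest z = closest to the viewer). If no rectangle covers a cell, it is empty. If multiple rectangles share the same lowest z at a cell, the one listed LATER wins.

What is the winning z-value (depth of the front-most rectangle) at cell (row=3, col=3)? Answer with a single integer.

Check cell (3,3):
  A: rows 2-4 cols 3-4 z=2 -> covers; best now A (z=2)
  B: rows 3-5 cols 4-5 -> outside (col miss)
  C: rows 0-4 cols 2-3 z=5 -> covers; best now A (z=2)
Winner: A at z=2

Answer: 2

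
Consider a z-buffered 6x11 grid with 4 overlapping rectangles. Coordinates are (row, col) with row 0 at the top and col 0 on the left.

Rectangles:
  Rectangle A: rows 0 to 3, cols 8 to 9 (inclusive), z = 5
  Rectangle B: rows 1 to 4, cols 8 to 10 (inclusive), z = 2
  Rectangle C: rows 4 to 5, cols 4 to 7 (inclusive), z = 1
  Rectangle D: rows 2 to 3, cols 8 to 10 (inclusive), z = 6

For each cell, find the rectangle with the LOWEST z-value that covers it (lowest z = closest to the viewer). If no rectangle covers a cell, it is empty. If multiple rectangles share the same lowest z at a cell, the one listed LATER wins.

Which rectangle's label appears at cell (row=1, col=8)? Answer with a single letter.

Answer: B

Derivation:
Check cell (1,8):
  A: rows 0-3 cols 8-9 z=5 -> covers; best now A (z=5)
  B: rows 1-4 cols 8-10 z=2 -> covers; best now B (z=2)
  C: rows 4-5 cols 4-7 -> outside (row miss)
  D: rows 2-3 cols 8-10 -> outside (row miss)
Winner: B at z=2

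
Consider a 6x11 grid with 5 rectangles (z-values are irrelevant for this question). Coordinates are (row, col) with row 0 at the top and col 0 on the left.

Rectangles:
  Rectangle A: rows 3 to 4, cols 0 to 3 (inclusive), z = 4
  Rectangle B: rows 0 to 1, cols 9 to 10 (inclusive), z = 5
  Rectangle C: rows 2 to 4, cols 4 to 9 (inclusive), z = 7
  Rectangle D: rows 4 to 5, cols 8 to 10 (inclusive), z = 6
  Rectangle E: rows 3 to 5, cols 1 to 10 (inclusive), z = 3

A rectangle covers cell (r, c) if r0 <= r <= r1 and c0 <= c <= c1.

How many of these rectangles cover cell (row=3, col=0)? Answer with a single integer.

Check cell (3,0):
  A: rows 3-4 cols 0-3 -> covers
  B: rows 0-1 cols 9-10 -> outside (row miss)
  C: rows 2-4 cols 4-9 -> outside (col miss)
  D: rows 4-5 cols 8-10 -> outside (row miss)
  E: rows 3-5 cols 1-10 -> outside (col miss)
Count covering = 1

Answer: 1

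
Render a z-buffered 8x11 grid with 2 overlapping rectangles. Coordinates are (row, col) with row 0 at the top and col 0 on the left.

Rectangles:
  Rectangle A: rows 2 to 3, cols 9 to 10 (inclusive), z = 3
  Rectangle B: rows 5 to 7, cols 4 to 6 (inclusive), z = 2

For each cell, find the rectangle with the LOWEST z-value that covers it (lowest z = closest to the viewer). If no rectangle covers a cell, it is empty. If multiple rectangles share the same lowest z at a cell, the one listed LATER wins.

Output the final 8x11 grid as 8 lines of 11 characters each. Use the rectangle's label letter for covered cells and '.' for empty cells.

...........
...........
.........AA
.........AA
...........
....BBB....
....BBB....
....BBB....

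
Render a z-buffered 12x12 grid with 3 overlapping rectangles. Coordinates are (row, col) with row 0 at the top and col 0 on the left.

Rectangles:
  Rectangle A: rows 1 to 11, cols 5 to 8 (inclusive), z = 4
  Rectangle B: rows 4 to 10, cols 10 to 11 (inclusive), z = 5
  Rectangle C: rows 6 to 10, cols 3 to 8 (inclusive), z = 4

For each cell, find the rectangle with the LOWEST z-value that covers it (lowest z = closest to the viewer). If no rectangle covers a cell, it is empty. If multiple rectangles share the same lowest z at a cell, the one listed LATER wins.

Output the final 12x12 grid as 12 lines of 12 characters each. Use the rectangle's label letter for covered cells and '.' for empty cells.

............
.....AAAA...
.....AAAA...
.....AAAA...
.....AAAA.BB
.....AAAA.BB
...CCCCCC.BB
...CCCCCC.BB
...CCCCCC.BB
...CCCCCC.BB
...CCCCCC.BB
.....AAAA...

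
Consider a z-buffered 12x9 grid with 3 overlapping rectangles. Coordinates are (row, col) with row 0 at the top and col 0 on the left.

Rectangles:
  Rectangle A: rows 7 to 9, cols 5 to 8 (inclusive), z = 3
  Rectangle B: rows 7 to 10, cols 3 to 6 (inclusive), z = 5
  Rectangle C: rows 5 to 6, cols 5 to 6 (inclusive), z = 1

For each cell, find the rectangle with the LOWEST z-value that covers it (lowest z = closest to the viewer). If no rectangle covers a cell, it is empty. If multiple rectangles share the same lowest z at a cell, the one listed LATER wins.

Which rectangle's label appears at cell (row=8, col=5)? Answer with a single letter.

Answer: A

Derivation:
Check cell (8,5):
  A: rows 7-9 cols 5-8 z=3 -> covers; best now A (z=3)
  B: rows 7-10 cols 3-6 z=5 -> covers; best now A (z=3)
  C: rows 5-6 cols 5-6 -> outside (row miss)
Winner: A at z=3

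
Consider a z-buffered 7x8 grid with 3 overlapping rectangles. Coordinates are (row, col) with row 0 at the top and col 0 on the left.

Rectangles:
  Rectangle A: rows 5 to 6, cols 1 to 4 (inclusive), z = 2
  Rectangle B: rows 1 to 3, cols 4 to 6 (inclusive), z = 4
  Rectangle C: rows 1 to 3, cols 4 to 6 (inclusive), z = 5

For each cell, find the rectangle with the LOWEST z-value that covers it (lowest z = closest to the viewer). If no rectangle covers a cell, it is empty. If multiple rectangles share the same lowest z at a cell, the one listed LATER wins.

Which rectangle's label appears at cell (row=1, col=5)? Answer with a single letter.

Answer: B

Derivation:
Check cell (1,5):
  A: rows 5-6 cols 1-4 -> outside (row miss)
  B: rows 1-3 cols 4-6 z=4 -> covers; best now B (z=4)
  C: rows 1-3 cols 4-6 z=5 -> covers; best now B (z=4)
Winner: B at z=4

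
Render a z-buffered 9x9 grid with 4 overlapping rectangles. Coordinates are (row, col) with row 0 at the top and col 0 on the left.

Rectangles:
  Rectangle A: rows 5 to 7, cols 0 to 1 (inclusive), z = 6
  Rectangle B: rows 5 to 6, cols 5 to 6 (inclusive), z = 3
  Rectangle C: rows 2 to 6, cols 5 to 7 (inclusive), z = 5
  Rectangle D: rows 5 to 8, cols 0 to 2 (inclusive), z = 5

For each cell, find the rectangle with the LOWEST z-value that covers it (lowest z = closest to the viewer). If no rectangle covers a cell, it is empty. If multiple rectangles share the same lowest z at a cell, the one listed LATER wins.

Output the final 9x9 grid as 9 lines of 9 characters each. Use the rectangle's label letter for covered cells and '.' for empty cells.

.........
.........
.....CCC.
.....CCC.
.....CCC.
DDD..BBC.
DDD..BBC.
DDD......
DDD......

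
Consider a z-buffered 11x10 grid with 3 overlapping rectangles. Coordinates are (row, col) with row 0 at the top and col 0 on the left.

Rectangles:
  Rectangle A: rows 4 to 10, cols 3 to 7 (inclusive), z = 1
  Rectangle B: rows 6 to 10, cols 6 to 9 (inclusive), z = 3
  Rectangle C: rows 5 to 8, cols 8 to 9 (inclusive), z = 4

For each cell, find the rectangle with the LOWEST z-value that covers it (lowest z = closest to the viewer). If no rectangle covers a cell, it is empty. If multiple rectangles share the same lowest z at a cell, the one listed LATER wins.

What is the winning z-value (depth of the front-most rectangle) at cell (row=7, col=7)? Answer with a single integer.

Check cell (7,7):
  A: rows 4-10 cols 3-7 z=1 -> covers; best now A (z=1)
  B: rows 6-10 cols 6-9 z=3 -> covers; best now A (z=1)
  C: rows 5-8 cols 8-9 -> outside (col miss)
Winner: A at z=1

Answer: 1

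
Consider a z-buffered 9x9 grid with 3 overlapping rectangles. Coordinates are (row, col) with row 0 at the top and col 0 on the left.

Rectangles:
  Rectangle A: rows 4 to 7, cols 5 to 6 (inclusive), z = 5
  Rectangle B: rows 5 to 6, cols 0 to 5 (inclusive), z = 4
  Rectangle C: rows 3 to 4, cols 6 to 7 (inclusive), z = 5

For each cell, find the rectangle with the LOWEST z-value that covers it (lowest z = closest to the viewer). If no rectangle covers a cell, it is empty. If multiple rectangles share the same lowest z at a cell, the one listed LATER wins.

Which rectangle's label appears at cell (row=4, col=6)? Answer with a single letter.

Check cell (4,6):
  A: rows 4-7 cols 5-6 z=5 -> covers; best now A (z=5)
  B: rows 5-6 cols 0-5 -> outside (row miss)
  C: rows 3-4 cols 6-7 z=5 -> covers; best now C (z=5)
Winner: C at z=5

Answer: C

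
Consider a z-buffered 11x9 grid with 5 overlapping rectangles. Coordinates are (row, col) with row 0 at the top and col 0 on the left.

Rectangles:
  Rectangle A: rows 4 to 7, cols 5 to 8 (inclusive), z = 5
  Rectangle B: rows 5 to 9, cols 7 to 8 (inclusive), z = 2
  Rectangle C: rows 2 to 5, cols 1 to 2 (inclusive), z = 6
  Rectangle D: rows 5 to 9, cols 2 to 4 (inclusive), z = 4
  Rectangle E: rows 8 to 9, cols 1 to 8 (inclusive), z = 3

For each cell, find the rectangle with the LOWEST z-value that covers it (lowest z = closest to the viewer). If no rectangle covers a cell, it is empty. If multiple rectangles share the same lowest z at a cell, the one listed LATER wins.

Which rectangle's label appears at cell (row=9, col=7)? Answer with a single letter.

Check cell (9,7):
  A: rows 4-7 cols 5-8 -> outside (row miss)
  B: rows 5-9 cols 7-8 z=2 -> covers; best now B (z=2)
  C: rows 2-5 cols 1-2 -> outside (row miss)
  D: rows 5-9 cols 2-4 -> outside (col miss)
  E: rows 8-9 cols 1-8 z=3 -> covers; best now B (z=2)
Winner: B at z=2

Answer: B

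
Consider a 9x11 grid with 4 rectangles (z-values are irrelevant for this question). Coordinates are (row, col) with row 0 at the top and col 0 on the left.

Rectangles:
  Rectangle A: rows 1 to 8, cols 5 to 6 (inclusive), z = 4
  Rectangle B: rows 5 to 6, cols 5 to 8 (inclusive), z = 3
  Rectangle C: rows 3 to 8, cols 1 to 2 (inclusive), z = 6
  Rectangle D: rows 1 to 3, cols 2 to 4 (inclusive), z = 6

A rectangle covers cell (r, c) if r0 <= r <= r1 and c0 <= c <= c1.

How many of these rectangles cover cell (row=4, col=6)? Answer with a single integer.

Answer: 1

Derivation:
Check cell (4,6):
  A: rows 1-8 cols 5-6 -> covers
  B: rows 5-6 cols 5-8 -> outside (row miss)
  C: rows 3-8 cols 1-2 -> outside (col miss)
  D: rows 1-3 cols 2-4 -> outside (row miss)
Count covering = 1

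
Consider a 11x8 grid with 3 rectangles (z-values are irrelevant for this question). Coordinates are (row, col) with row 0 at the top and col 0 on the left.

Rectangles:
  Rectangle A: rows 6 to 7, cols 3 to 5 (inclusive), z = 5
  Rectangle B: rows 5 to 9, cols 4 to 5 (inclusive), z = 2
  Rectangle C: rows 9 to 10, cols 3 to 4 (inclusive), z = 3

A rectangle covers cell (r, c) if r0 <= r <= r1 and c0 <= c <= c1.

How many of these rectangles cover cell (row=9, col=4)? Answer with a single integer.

Answer: 2

Derivation:
Check cell (9,4):
  A: rows 6-7 cols 3-5 -> outside (row miss)
  B: rows 5-9 cols 4-5 -> covers
  C: rows 9-10 cols 3-4 -> covers
Count covering = 2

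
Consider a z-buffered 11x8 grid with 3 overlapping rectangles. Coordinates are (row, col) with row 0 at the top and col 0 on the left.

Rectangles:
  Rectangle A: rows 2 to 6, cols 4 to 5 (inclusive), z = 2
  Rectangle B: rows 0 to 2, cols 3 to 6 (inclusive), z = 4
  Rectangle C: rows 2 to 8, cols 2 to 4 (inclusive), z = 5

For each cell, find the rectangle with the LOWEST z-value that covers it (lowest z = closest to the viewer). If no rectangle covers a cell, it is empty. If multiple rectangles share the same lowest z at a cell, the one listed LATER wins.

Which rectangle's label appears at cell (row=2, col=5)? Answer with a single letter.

Answer: A

Derivation:
Check cell (2,5):
  A: rows 2-6 cols 4-5 z=2 -> covers; best now A (z=2)
  B: rows 0-2 cols 3-6 z=4 -> covers; best now A (z=2)
  C: rows 2-8 cols 2-4 -> outside (col miss)
Winner: A at z=2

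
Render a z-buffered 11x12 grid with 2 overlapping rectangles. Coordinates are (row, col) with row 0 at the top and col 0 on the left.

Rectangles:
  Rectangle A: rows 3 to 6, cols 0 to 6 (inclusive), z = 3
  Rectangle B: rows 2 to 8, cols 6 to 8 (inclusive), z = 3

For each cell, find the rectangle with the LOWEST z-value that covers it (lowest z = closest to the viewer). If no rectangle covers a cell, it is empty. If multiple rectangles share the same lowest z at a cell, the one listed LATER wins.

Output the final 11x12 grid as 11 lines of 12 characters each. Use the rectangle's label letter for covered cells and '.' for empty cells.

............
............
......BBB...
AAAAAABBB...
AAAAAABBB...
AAAAAABBB...
AAAAAABBB...
......BBB...
......BBB...
............
............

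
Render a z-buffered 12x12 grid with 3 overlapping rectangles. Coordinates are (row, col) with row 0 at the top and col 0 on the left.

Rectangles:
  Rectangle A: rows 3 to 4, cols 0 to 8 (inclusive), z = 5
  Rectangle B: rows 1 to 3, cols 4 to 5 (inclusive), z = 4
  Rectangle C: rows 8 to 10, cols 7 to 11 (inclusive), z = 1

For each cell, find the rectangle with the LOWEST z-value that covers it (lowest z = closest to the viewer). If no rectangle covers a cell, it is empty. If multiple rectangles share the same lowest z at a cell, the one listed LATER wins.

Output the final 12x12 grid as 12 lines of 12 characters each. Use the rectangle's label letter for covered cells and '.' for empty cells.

............
....BB......
....BB......
AAAABBAAA...
AAAAAAAAA...
............
............
............
.......CCCCC
.......CCCCC
.......CCCCC
............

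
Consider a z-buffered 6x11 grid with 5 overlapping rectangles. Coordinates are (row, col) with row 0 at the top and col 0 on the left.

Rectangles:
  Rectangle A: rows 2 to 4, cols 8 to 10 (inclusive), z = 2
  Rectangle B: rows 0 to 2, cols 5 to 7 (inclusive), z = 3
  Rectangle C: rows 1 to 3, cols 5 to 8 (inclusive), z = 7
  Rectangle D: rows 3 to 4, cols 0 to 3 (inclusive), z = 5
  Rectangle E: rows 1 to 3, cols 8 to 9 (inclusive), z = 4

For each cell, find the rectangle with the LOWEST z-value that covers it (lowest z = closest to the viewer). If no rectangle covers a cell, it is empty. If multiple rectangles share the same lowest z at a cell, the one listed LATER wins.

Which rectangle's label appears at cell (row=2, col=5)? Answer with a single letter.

Check cell (2,5):
  A: rows 2-4 cols 8-10 -> outside (col miss)
  B: rows 0-2 cols 5-7 z=3 -> covers; best now B (z=3)
  C: rows 1-3 cols 5-8 z=7 -> covers; best now B (z=3)
  D: rows 3-4 cols 0-3 -> outside (row miss)
  E: rows 1-3 cols 8-9 -> outside (col miss)
Winner: B at z=3

Answer: B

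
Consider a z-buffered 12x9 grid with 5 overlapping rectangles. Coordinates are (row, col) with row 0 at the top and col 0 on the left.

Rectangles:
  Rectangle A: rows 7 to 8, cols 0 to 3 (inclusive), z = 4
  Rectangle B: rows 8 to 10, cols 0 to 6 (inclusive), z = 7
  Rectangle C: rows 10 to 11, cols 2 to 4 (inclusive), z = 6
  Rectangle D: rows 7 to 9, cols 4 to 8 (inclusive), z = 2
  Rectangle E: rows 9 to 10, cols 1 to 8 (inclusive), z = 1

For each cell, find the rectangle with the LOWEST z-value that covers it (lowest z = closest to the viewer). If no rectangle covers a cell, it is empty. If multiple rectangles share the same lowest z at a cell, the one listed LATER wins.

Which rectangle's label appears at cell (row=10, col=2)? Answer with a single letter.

Check cell (10,2):
  A: rows 7-8 cols 0-3 -> outside (row miss)
  B: rows 8-10 cols 0-6 z=7 -> covers; best now B (z=7)
  C: rows 10-11 cols 2-4 z=6 -> covers; best now C (z=6)
  D: rows 7-9 cols 4-8 -> outside (row miss)
  E: rows 9-10 cols 1-8 z=1 -> covers; best now E (z=1)
Winner: E at z=1

Answer: E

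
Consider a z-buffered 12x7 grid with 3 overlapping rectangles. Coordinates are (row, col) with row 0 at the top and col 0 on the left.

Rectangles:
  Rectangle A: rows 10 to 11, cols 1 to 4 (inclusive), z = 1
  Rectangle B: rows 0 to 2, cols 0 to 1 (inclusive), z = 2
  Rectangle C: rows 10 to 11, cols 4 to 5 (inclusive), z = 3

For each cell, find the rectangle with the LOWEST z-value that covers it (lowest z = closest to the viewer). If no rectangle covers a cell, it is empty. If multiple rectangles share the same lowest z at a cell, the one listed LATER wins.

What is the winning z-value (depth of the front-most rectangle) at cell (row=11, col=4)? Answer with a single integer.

Answer: 1

Derivation:
Check cell (11,4):
  A: rows 10-11 cols 1-4 z=1 -> covers; best now A (z=1)
  B: rows 0-2 cols 0-1 -> outside (row miss)
  C: rows 10-11 cols 4-5 z=3 -> covers; best now A (z=1)
Winner: A at z=1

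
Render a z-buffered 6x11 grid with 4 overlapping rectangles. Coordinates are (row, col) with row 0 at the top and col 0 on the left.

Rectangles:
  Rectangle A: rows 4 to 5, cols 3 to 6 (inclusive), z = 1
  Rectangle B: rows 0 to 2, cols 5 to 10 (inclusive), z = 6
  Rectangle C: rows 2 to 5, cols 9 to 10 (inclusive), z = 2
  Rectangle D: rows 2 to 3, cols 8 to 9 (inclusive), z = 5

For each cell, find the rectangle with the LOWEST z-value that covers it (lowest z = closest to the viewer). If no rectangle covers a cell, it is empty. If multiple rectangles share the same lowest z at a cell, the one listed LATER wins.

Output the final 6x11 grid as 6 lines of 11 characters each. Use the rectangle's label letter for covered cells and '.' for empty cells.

.....BBBBBB
.....BBBBBB
.....BBBDCC
........DCC
...AAAA..CC
...AAAA..CC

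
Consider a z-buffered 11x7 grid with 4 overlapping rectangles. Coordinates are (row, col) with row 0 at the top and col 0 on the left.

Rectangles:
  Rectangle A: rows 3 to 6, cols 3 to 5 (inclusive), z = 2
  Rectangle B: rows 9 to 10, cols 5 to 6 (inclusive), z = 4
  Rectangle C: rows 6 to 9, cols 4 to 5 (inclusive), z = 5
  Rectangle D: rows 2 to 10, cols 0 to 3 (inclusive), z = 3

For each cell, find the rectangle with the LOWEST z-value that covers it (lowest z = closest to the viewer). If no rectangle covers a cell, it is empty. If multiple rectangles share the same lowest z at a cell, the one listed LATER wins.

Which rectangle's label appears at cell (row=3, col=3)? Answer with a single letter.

Check cell (3,3):
  A: rows 3-6 cols 3-5 z=2 -> covers; best now A (z=2)
  B: rows 9-10 cols 5-6 -> outside (row miss)
  C: rows 6-9 cols 4-5 -> outside (row miss)
  D: rows 2-10 cols 0-3 z=3 -> covers; best now A (z=2)
Winner: A at z=2

Answer: A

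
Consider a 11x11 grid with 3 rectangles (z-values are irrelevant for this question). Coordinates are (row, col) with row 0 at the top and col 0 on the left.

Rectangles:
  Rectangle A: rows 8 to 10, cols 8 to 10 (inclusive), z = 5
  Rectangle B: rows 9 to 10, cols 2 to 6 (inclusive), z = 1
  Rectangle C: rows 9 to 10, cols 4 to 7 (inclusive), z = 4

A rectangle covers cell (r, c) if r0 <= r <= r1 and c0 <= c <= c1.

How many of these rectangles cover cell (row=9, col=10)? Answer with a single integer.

Check cell (9,10):
  A: rows 8-10 cols 8-10 -> covers
  B: rows 9-10 cols 2-6 -> outside (col miss)
  C: rows 9-10 cols 4-7 -> outside (col miss)
Count covering = 1

Answer: 1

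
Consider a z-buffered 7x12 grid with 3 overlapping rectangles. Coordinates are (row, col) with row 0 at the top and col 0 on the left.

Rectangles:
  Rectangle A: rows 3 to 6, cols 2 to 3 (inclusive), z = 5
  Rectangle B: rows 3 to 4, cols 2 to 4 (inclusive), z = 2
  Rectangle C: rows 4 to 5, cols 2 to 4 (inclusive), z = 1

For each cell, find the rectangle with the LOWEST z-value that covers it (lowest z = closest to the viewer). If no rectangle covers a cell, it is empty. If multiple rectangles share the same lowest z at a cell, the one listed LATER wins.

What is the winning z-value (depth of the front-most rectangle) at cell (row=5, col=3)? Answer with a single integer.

Check cell (5,3):
  A: rows 3-6 cols 2-3 z=5 -> covers; best now A (z=5)
  B: rows 3-4 cols 2-4 -> outside (row miss)
  C: rows 4-5 cols 2-4 z=1 -> covers; best now C (z=1)
Winner: C at z=1

Answer: 1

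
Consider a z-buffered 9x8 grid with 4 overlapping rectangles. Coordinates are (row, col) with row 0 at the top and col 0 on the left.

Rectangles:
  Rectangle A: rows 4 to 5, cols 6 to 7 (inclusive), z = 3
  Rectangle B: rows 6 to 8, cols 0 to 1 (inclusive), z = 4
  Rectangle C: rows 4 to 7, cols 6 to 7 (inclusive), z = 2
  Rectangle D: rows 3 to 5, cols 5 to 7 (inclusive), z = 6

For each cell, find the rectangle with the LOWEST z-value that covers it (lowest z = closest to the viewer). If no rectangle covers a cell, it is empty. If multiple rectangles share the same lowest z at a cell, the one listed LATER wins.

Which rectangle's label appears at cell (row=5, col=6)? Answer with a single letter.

Check cell (5,6):
  A: rows 4-5 cols 6-7 z=3 -> covers; best now A (z=3)
  B: rows 6-8 cols 0-1 -> outside (row miss)
  C: rows 4-7 cols 6-7 z=2 -> covers; best now C (z=2)
  D: rows 3-5 cols 5-7 z=6 -> covers; best now C (z=2)
Winner: C at z=2

Answer: C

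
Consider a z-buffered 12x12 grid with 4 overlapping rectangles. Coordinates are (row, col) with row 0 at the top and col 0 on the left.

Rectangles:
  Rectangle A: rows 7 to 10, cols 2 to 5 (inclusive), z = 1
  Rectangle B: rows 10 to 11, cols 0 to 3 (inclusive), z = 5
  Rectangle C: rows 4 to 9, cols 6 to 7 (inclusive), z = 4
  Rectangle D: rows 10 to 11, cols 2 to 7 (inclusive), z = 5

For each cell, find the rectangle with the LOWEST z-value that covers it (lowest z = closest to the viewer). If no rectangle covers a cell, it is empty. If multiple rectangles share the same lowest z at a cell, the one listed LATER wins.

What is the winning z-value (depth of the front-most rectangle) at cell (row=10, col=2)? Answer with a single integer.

Check cell (10,2):
  A: rows 7-10 cols 2-5 z=1 -> covers; best now A (z=1)
  B: rows 10-11 cols 0-3 z=5 -> covers; best now A (z=1)
  C: rows 4-9 cols 6-7 -> outside (row miss)
  D: rows 10-11 cols 2-7 z=5 -> covers; best now A (z=1)
Winner: A at z=1

Answer: 1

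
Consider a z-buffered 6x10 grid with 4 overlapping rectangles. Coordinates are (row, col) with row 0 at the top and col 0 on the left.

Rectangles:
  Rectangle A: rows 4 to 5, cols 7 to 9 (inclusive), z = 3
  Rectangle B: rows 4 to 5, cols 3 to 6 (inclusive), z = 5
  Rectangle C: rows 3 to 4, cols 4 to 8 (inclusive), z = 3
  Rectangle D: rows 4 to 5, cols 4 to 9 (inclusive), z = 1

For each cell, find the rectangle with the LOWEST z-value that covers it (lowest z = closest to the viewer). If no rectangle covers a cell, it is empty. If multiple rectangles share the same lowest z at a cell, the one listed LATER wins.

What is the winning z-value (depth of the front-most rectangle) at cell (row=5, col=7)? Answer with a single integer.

Check cell (5,7):
  A: rows 4-5 cols 7-9 z=3 -> covers; best now A (z=3)
  B: rows 4-5 cols 3-6 -> outside (col miss)
  C: rows 3-4 cols 4-8 -> outside (row miss)
  D: rows 4-5 cols 4-9 z=1 -> covers; best now D (z=1)
Winner: D at z=1

Answer: 1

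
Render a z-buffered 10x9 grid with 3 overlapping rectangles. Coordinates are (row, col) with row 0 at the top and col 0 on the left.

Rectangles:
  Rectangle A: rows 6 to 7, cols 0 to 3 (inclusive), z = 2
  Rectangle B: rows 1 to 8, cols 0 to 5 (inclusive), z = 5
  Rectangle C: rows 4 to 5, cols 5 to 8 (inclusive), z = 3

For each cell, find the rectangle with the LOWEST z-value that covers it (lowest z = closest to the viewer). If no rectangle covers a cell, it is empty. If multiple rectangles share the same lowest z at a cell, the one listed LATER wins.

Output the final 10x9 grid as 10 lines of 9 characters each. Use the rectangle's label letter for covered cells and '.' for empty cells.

.........
BBBBBB...
BBBBBB...
BBBBBB...
BBBBBCCCC
BBBBBCCCC
AAAABB...
AAAABB...
BBBBBB...
.........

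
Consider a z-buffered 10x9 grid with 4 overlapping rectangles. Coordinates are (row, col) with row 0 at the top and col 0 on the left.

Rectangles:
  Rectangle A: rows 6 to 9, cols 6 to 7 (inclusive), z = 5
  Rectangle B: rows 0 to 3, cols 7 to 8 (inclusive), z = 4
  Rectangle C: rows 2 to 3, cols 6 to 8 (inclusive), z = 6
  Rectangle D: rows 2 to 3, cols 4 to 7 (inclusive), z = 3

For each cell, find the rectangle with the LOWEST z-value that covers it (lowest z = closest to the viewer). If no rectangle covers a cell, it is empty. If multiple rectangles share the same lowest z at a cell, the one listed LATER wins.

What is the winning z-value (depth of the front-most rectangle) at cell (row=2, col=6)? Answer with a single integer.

Answer: 3

Derivation:
Check cell (2,6):
  A: rows 6-9 cols 6-7 -> outside (row miss)
  B: rows 0-3 cols 7-8 -> outside (col miss)
  C: rows 2-3 cols 6-8 z=6 -> covers; best now C (z=6)
  D: rows 2-3 cols 4-7 z=3 -> covers; best now D (z=3)
Winner: D at z=3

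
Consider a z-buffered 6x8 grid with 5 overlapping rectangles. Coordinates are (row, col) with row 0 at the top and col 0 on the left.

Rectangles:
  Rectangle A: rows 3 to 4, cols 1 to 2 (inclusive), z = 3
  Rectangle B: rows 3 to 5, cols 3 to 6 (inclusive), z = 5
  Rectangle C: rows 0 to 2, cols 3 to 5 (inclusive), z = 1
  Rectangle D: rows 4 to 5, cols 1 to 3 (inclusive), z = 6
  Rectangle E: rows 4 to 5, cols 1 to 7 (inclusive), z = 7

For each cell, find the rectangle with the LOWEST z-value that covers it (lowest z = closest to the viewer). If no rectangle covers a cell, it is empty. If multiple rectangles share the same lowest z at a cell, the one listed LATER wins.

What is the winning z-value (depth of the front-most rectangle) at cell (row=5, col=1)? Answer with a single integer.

Check cell (5,1):
  A: rows 3-4 cols 1-2 -> outside (row miss)
  B: rows 3-5 cols 3-6 -> outside (col miss)
  C: rows 0-2 cols 3-5 -> outside (row miss)
  D: rows 4-5 cols 1-3 z=6 -> covers; best now D (z=6)
  E: rows 4-5 cols 1-7 z=7 -> covers; best now D (z=6)
Winner: D at z=6

Answer: 6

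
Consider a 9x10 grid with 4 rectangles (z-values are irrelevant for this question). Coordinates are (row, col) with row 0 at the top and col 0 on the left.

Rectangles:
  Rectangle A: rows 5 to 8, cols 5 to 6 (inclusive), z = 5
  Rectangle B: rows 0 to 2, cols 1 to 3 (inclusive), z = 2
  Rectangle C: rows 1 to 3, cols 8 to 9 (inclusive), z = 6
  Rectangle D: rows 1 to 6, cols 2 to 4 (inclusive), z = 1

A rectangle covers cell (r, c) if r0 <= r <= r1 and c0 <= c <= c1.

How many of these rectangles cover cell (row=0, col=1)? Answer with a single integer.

Check cell (0,1):
  A: rows 5-8 cols 5-6 -> outside (row miss)
  B: rows 0-2 cols 1-3 -> covers
  C: rows 1-3 cols 8-9 -> outside (row miss)
  D: rows 1-6 cols 2-4 -> outside (row miss)
Count covering = 1

Answer: 1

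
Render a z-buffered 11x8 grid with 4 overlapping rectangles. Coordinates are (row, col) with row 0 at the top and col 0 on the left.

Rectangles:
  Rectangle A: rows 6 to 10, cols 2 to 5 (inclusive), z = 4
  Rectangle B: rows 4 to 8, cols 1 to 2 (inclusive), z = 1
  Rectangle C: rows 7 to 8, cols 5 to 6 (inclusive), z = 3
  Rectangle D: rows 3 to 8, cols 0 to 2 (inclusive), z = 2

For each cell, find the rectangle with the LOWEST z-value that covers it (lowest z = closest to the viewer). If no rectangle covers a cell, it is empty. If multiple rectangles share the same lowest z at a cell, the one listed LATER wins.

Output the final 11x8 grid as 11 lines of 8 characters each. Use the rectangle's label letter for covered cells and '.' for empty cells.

........
........
........
DDD.....
DBB.....
DBB.....
DBBAAA..
DBBAACC.
DBBAACC.
..AAAA..
..AAAA..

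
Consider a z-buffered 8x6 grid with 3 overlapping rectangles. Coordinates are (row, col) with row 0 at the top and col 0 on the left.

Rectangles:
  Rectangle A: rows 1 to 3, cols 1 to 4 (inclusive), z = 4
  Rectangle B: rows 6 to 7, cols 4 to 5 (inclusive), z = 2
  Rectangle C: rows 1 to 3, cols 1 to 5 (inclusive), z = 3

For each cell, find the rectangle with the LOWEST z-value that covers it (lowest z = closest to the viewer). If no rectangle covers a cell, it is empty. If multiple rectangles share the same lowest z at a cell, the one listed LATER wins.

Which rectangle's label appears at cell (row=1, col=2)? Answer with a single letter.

Answer: C

Derivation:
Check cell (1,2):
  A: rows 1-3 cols 1-4 z=4 -> covers; best now A (z=4)
  B: rows 6-7 cols 4-5 -> outside (row miss)
  C: rows 1-3 cols 1-5 z=3 -> covers; best now C (z=3)
Winner: C at z=3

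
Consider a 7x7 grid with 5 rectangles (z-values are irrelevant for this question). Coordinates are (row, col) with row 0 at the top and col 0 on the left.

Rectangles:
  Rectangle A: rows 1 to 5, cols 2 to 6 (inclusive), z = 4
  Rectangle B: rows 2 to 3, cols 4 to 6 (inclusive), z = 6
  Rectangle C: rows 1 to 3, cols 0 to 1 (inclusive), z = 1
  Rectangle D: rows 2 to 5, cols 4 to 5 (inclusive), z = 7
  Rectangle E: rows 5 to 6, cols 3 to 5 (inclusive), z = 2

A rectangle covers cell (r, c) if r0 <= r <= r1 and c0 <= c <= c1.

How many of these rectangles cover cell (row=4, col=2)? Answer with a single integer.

Answer: 1

Derivation:
Check cell (4,2):
  A: rows 1-5 cols 2-6 -> covers
  B: rows 2-3 cols 4-6 -> outside (row miss)
  C: rows 1-3 cols 0-1 -> outside (row miss)
  D: rows 2-5 cols 4-5 -> outside (col miss)
  E: rows 5-6 cols 3-5 -> outside (row miss)
Count covering = 1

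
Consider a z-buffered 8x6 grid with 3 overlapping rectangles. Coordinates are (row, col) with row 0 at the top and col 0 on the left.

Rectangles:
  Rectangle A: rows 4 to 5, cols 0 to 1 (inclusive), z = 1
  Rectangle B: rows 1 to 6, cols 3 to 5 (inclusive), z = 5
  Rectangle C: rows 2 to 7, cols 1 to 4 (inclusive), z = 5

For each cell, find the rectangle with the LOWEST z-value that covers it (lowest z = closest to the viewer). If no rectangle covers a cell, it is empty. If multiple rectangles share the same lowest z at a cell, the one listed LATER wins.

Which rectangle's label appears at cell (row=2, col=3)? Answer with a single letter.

Check cell (2,3):
  A: rows 4-5 cols 0-1 -> outside (row miss)
  B: rows 1-6 cols 3-5 z=5 -> covers; best now B (z=5)
  C: rows 2-7 cols 1-4 z=5 -> covers; best now C (z=5)
Winner: C at z=5

Answer: C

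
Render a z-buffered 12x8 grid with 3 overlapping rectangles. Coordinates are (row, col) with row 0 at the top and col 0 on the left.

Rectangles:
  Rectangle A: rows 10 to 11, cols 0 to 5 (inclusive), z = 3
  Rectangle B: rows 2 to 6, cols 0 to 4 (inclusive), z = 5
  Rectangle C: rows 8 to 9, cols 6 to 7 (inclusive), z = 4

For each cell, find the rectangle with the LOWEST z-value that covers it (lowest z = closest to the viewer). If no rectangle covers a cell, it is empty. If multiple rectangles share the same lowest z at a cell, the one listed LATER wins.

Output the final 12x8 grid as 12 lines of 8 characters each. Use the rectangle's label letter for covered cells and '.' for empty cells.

........
........
BBBBB...
BBBBB...
BBBBB...
BBBBB...
BBBBB...
........
......CC
......CC
AAAAAA..
AAAAAA..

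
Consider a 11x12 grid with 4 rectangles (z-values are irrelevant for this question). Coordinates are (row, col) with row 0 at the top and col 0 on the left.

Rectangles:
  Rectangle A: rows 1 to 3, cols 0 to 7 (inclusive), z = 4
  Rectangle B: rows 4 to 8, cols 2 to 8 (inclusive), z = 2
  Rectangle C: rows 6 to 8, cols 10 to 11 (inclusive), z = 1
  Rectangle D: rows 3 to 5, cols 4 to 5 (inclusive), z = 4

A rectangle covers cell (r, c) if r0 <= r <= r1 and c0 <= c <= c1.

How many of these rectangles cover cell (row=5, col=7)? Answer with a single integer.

Answer: 1

Derivation:
Check cell (5,7):
  A: rows 1-3 cols 0-7 -> outside (row miss)
  B: rows 4-8 cols 2-8 -> covers
  C: rows 6-8 cols 10-11 -> outside (row miss)
  D: rows 3-5 cols 4-5 -> outside (col miss)
Count covering = 1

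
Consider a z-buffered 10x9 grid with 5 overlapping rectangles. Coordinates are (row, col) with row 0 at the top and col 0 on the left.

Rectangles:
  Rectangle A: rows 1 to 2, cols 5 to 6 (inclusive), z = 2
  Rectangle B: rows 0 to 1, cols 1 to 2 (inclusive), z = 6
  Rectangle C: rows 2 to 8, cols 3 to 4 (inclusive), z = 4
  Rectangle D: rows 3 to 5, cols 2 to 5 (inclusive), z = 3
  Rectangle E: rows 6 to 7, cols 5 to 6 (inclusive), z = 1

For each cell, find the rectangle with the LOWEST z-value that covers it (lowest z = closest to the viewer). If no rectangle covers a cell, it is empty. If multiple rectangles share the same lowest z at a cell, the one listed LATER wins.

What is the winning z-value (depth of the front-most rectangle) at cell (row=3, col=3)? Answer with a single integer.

Answer: 3

Derivation:
Check cell (3,3):
  A: rows 1-2 cols 5-6 -> outside (row miss)
  B: rows 0-1 cols 1-2 -> outside (row miss)
  C: rows 2-8 cols 3-4 z=4 -> covers; best now C (z=4)
  D: rows 3-5 cols 2-5 z=3 -> covers; best now D (z=3)
  E: rows 6-7 cols 5-6 -> outside (row miss)
Winner: D at z=3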